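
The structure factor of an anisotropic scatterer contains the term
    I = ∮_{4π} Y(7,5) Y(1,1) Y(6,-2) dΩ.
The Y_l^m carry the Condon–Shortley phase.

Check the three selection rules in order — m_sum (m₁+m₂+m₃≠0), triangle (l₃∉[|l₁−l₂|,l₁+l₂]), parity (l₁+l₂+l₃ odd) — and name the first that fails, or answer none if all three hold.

m_sum

Σmᵢ = 4  ✗
l₃∈[|l₁−l₂|,l₁+l₂]=[6,8], have l₃=6
Σlᵢ = 14 ⇒ even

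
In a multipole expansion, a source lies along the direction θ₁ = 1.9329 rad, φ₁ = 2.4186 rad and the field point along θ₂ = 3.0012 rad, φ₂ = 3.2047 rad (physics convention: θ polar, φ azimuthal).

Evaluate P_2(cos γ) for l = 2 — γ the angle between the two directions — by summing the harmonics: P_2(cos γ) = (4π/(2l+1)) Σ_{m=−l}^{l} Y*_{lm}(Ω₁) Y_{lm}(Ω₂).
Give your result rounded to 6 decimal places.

-0.205331

Expand P_2 via completeness: Σ_{m} conj(Y_{2,m}) at Ω₁ times Y_{2,m} at Ω₂ —
  m=-2: Y*=0.04205 - 0.33517j  Y=0.00750 - 0.00095j  product -0.00000 - 0.00255j
  m=-1: Y*=0.19190 - 0.16933j  Y=0.10683 - 0.00675j  product 0.01936 - 0.01938j
  m=+0: Y*=-0.19666 + 0.00000j  Y=0.61226 + 0.00000j  product -0.12041 + 0.00000j
  m=+1: Y*=-0.19190 - 0.16933j  Y=-0.10683 - 0.00675j  product 0.01936 + 0.01938j
  m=+2: Y*=0.04205 + 0.33517j  Y=0.00750 + 0.00095j  product -0.00000 + 0.00255j
Accumulated sum -0.08170 - 0.00000j; after 4π/(2l+1) scaling, -0.20533 - 0.00000j ⇒ P_2 = -0.205331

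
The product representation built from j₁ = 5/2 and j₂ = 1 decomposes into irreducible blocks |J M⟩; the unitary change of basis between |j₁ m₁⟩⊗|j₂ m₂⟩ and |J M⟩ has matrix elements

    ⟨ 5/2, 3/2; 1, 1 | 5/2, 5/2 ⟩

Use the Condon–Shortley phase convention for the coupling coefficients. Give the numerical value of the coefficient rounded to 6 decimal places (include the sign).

j₁+j₂−J=1  J+j₁−j₂=4  J−j₁+j₂=1  j₁+j₂+J+1=7
(j₁±m₁, j₂±m₂, J±M) = (4,1,2,0,5,0)
P² = 1152/7
sum k=1..1:
  [1] −1/24 = -1/24
S = -1/24
C² = P²·S² = 2/7 ; C = -0.534522

−√(2/7) = -0.534522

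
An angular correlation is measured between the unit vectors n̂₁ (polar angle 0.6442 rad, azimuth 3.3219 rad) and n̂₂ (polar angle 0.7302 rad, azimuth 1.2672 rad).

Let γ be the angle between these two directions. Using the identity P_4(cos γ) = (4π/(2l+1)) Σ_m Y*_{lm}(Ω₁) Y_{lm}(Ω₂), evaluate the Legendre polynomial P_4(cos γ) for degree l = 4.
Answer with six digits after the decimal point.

Term-by-term m-sum for l=4 (normalisation 4π/9 = 1.396263):
  m=-4: (0.043232, 0.038011) × (0.030564, 0.082093) = (-0.001799, 0.004711)  (running Σ = (-0.001799, 0.004711))
  m=-3: (-0.185831, -0.111626) × (-0.218628, 0.169680) = (0.059569, -0.007127)  (running Σ = (0.057769, -0.002417))
  m=-2: (0.392336, 0.147952) × (-0.352708, -0.245044) = (-0.102125, -0.148323)  (running Σ = (-0.044356, -0.150740))
  m=-1: (-0.329718, -0.060103) × (0.062245, -0.198687) = (-0.032465, 0.061769)  (running Σ = (-0.076821, -0.088970))
  m=0: (-0.198233, -0.000000) × (-0.303431, 0.000000) = (0.060150, 0.000000)  (running Σ = (-0.016671, -0.088970))
  m=1: (0.329718, -0.060103) × (-0.062245, -0.198687) = (-0.032465, -0.061769)  (running Σ = (-0.049136, -0.150740))
  m=2: (0.392336, -0.147952) × (-0.352708, 0.245044) = (-0.102125, 0.148323)  (running Σ = (-0.151261, -0.002417))
  m=3: (0.185831, -0.111626) × (0.218628, 0.169680) = (0.059569, 0.007127)  (running Σ = (-0.091693, 0.004711))
  m=4: (0.043232, -0.038011) × (0.030564, -0.082093) = (-0.001799, -0.004711)  (running Σ = (-0.093492, 0.000000))
Total Σ_m = (-0.093492, 0.000000). Multiply by 1.396263: (-0.130539, 0.000000). P_4(cos γ) = -0.130539

-0.130539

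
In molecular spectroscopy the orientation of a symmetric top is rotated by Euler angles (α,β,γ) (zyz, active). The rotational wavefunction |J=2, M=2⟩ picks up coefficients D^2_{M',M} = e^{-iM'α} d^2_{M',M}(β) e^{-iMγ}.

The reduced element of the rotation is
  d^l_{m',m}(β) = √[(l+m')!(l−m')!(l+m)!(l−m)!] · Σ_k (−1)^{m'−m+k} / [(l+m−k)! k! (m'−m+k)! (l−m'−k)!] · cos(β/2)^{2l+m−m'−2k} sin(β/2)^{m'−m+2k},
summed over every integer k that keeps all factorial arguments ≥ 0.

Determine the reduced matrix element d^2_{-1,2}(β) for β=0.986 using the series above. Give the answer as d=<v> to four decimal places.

d^2_{-1,2}(β=0.9860) via the finite sum:
c=cos(0.986000/2)=0.880917, s=sin(0.986000/2)=0.473271; N=√[1·6·24·1]=12.000000
k∈{3} keeps every argument non-negative
  k=3: (−1)^0·12.0000/(6)·0.8809^1·0.4733^3 = +0.186764
d^2_{-1,2}(0.9860) = +0.186764

d=0.1868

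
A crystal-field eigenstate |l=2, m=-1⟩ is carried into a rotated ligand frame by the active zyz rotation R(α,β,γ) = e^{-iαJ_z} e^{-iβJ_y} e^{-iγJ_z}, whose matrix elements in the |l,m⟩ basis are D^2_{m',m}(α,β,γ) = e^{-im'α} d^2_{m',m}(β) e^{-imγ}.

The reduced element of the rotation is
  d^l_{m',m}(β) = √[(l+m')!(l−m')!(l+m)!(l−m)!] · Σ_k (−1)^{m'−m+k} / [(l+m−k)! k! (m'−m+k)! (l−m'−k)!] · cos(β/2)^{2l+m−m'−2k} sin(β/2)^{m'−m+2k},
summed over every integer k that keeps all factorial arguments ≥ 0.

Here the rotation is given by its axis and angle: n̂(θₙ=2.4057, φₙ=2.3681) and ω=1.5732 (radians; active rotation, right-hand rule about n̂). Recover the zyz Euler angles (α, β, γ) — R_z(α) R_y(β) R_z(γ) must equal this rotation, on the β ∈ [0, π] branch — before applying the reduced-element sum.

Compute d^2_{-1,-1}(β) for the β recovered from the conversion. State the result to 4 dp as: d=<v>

Axis–angle → zyz. n̂ = (sinθₙcosφₙ, sinθₙsinφₙ, cosθₙ) = (-0.480262, +0.468960, -0.741232), ω = 1.5732.
R = I cosω + sinω [n̂]ₓ + (1−cosω) n̂n̂ᵀ gives
  R = [+0.228802, +0.515465, +0.825800; -0.966995, +0.218049, +0.131817; -0.112118, -0.828704, +0.548342]
β = atan2(√(R₁₃²+R₂₃²), R₃₃) = 0.990416; α = atan2(R₂₃, R₁₃) mod 2π = 0.158288; γ = atan2(R₃₂, −R₃₁) mod 2π = 4.846865
d^2_{-1,-1}(β=0.9904) via the finite sum:
c=cos(0.990416/2)=0.879870, s=sin(0.990416/2)=0.475215; N=√[1·6·1·6]=6.000000
k∈{0,1} keeps every argument non-negative
  k=0: (−1)^0·6.0000/(6)·0.8799^4·0.4752^0 = +0.599340
  k=1: (−1)^1·6.0000/(2)·0.8799^2·0.4752^2 = -0.524491
d^2_{-1,-1}(0.9904) = +0.599340 -0.524491 = +0.074849

d=0.0748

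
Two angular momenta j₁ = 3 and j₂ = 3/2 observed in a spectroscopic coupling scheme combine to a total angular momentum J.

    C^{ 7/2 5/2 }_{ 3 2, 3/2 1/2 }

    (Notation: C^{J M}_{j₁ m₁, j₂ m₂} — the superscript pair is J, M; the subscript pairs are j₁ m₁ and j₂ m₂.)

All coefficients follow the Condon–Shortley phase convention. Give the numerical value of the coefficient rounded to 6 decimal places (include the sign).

+√(1/7) ≈ +0.377964

triangle: 1!×5!×2!/9! = 240/362880
(j±m)!: 5!×1!×2!×1!×6!×1! = 172800
prefactor² = (2J+1)×Δ×N² = 6400/7
  k=0: +1/(0!×1!×1!×2!×4!×0!) = 1/48
  k=1: −1/(1!×0!×0!×1!×5!×1!) = -1/120
Σ = 1/80  ⇒  CG² = 6400/7×(1/80)² = 1/7
CG = +√(1/7) = +0.377964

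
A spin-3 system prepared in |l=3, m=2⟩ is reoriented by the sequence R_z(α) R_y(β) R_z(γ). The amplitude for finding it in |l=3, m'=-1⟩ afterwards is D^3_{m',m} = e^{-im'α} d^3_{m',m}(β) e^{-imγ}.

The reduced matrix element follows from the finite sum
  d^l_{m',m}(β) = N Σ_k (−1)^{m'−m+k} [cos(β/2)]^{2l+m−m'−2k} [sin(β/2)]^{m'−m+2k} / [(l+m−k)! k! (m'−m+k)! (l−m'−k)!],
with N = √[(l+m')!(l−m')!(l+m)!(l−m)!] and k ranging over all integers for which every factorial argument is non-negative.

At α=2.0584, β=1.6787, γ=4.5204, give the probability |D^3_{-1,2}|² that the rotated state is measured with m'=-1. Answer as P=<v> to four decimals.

First d^3_{-1,2}(β=1.6787), then the phase factors e^{-i(-1)α} and e^{-i(2)γ}:
Half-angle: c=0.667947, s=0.744209. N=√(2·24·120·1)=75.894664
k∈{3,4} keeps every argument non-negative
  k=3: (−1)^0·75.8947/(12)·0.6679^3·0.7442^3 = +0.776856
  k=4: (−1)^1·75.8947/(24)·0.6679^1·0.7442^5 = -0.482188
d^3_{-1,2}(1.6787) = +0.776856 -0.482188 = +0.294667
|D^3_{-1,2}|² = |d^3_{-1,2}(β)|² = (+0.294667)² = 0.086829 (the z-rotation phases have unit modulus)

P=0.0868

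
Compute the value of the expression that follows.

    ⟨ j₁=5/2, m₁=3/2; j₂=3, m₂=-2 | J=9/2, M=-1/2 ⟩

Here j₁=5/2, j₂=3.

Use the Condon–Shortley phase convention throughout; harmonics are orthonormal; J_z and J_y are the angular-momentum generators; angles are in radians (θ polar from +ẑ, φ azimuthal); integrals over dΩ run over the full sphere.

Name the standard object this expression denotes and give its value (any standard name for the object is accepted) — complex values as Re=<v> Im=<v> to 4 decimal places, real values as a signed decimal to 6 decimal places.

Clebsch–Gordan coefficient, +√(361/1386) ≈ +0.510355

This is a Clebsch–Gordan (vector-coupling) coefficient.
j₁+j₂−J=1  J+j₁−j₂=4  J−j₁+j₂=5  j₁+j₂+J+1=11
(j₁±m₁, j₂±m₂, J±M) = (4,1,1,5,4,5)
P² = 460800/77
sum k=0..1:
  [0] +1/144 = 1/144
  [1] −1/2880 = -1/2880
S = 19/2880
C² = P²·S² = 361/1386 ; C = +0.510355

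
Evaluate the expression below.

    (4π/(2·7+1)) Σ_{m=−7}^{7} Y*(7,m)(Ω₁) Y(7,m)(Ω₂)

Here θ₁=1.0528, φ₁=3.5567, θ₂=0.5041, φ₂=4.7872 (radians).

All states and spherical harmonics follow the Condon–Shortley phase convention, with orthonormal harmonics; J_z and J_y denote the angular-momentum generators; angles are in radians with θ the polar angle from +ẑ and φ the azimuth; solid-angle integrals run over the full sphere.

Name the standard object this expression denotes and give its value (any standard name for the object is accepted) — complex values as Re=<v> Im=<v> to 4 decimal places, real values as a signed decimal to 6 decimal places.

Legendre polynomial (addition theorem), +0.319116

This sum is the spherical-harmonic addition theorem: it equals the Legendre polynomial P_l(cos γ) of the angle γ between the two directions.
Addition theorem: P_7(cos γ) = (4π/15) Σ_m Y*_{lm}(Ω₁) Y_{lm}(Ω₂), m = −7…7:
  [-7]  conj(Y_{7,-7})(Ω₁) = 0.18168 - 0.04366j ; Y_{7,-7}(Ω₂) = -0.00153 - 0.00266j ; Δ = -0.00039 - 0.00042j
  [-6]  conj(Y_{7,-6})(Ω₁) = -0.31696 + 0.24143j ; Y_{7,-6}(Ω₂) = -0.01874 + 0.00903j ; Δ = 0.00376 - 0.00739j
  [-5]  conj(Y_{7,-5})(Ω₁) = 0.19211 - 0.34773j ; Y_{7,-5}(Ω₂) = 0.03161 + 0.08053j ; Δ = 0.03407 + 0.00448j
  [-4]  conj(Y_{7,-4})(Ω₁) = -0.00347 + 0.03859j ; Y_{7,-4}(Ω₂) = 0.23285 - 0.07184j ; Δ = 0.00196 + 0.00923j
  [-3]  conj(Y_{7,-3})(Ω₁) = 0.10639 + 0.31525j ; Y_{7,-3}(Ω₂) = -0.10115 - 0.44312j ; Δ = 0.12893 - 0.07903j
  [-2]  conj(Y_{7,-2})(Ω₁) = -0.13308 - 0.14558j ; Y_{7,-2}(Ω₂) = -0.46528 + 0.07014j ; Δ = 0.07213 + 0.05840j
  [-1]  conj(Y_{7,-1})(Ω₁) = -0.23698 - 0.10444j ; Y_{7,-1}(Ω₂) = 0.00201 + 0.02687j ; Δ = 0.00233 - 0.00658j
  [+0]  conj(Y_{7,0})(Ω₁) = 0.23313 + 0.00000j ; Y_{7,0}(Ω₂) = -0.44901 + 0.00000j ; Δ = -0.10468 + 0.00000j
  [+1]  conj(Y_{7,1})(Ω₁) = 0.23698 - 0.10444j ; Y_{7,1}(Ω₂) = -0.00201 + 0.02687j ; Δ = 0.00233 + 0.00658j
  [+2]  conj(Y_{7,2})(Ω₁) = -0.13308 + 0.14558j ; Y_{7,2}(Ω₂) = -0.46528 - 0.07014j ; Δ = 0.07213 - 0.05840j
  [+3]  conj(Y_{7,3})(Ω₁) = -0.10639 + 0.31525j ; Y_{7,3}(Ω₂) = 0.10115 - 0.44312j ; Δ = 0.12893 + 0.07903j
  [+4]  conj(Y_{7,4})(Ω₁) = -0.00347 - 0.03859j ; Y_{7,4}(Ω₂) = 0.23285 + 0.07184j ; Δ = 0.00196 - 0.00923j
  [+5]  conj(Y_{7,5})(Ω₁) = -0.19211 - 0.34773j ; Y_{7,5}(Ω₂) = -0.03161 + 0.08053j ; Δ = 0.03407 - 0.00448j
  [+6]  conj(Y_{7,6})(Ω₁) = -0.31696 - 0.24143j ; Y_{7,6}(Ω₂) = -0.01874 - 0.00903j ; Δ = 0.00376 + 0.00739j
  [+7]  conj(Y_{7,7})(Ω₁) = -0.18168 - 0.04366j ; Y_{7,7}(Ω₂) = 0.00153 - 0.00266j ; Δ = -0.00039 + 0.00042j
Σ over m = 0.38092 + 0.00000j; ×(4π/15) → 0.31912 + 0.00000j. Real part: 0.319116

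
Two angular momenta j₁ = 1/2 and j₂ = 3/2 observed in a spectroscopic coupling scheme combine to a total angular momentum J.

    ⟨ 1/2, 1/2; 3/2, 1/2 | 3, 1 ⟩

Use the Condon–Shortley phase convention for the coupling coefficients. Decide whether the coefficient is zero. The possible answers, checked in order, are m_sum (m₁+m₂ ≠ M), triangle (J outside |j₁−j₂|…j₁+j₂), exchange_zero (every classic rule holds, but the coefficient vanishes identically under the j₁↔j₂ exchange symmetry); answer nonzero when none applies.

triangle

m-sum: m₁+m₂ = 1/2+1/2 = 1, M = 1  ✓
triangle: need |j₁−j₂| ≤ J ≤ j₁+j₂, i.e. J ∈ [1, 2]; J = 3 is outside ✗ ⇒ coefficient is 0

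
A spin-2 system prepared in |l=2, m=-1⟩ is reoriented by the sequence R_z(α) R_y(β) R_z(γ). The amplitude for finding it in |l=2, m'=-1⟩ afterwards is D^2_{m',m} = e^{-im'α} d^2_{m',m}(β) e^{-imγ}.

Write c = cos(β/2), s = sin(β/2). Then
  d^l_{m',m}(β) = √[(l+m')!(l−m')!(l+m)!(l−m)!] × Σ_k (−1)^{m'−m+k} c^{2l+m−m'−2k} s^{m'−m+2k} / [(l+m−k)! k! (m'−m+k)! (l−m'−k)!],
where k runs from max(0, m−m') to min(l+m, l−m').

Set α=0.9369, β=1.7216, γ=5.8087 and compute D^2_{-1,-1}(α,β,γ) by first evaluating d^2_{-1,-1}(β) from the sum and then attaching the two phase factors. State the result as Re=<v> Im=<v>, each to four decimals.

Re=-0.4945 Im=-0.2465

First d^2_{-1,-1}(β=1.7216), then the phase factors e^{-i(-1)α} and e^{-i(-1)γ}:
With c≡cos(β/2)=0.651831 and s≡sin(β/2)=0.758364, N=[1·6·1·6]^{1/2}=6.000000
Admissible k: 0..1 (factorial args all ≥0)
  k=0: (−1)^0·6.0000/(6)·0.6518^4·0.7584^0 = +0.180526
  k=1: (−1)^1·6.0000/(2)·0.6518^2·0.7584^2 = -0.733073
d^2_{-1,-1}(1.7216) = +0.180526 -0.733073 = -0.552546
D = (+0.592289+0.805726i)·(-0.552546)·(+0.889528-0.456881i) = -0.494517-0.246497i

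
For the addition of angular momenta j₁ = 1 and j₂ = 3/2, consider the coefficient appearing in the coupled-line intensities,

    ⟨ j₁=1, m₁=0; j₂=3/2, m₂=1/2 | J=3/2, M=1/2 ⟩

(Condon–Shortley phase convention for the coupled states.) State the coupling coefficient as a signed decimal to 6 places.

j₁+j₂−J=1  J+j₁−j₂=1  J−j₁+j₂=2  j₁+j₂+J+1=5
(j₁±m₁, j₂±m₂, J±M) = (1,1,2,1,2,1)
P² = 4/15
sum k=0..1:
  [0] +1/2 = 1/2
  [1] −1/1 = -1
S = -1/2
C² = P²·S² = 1/15 ; C = -0.258199

−√(1/15) ≈ -0.258199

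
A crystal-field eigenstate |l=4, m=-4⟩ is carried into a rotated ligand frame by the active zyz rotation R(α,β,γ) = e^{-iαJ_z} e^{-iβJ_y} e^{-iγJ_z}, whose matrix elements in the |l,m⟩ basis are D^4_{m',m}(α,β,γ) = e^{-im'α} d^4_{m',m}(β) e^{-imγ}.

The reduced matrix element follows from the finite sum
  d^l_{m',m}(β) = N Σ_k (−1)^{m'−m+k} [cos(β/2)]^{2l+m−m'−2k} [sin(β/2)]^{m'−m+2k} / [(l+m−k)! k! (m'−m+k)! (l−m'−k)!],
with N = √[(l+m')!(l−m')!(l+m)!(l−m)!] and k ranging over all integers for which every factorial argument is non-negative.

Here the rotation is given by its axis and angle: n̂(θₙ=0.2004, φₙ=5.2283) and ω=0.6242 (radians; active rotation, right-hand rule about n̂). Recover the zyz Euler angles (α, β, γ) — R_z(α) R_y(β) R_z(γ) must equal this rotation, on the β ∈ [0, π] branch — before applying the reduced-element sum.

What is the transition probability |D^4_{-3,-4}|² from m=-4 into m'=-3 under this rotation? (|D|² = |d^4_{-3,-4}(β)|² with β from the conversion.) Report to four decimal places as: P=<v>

P=0.0291

Axis–angle → zyz. n̂ = (sinθₙcosφₙ, sinθₙsinφₙ, cosθₙ) = (+0.098202, -0.173152, +0.979987), ω = 0.6242.
R = I cosω + sinω [n̂]ₓ + (1−cosω) n̂n̂ᵀ gives
  R = [+0.813249, -0.575958, -0.083051; +0.569545, +0.817085, -0.089392; +0.119346, +0.025397, +0.992528]
β = atan2(√(R₁₃²+R₂₃²), R₃₃) = 0.122323; α = atan2(R₂₃, R₁₃) mod 2π = 3.963744; γ = atan2(R₃₂, −R₃₁) mod 2π = 2.931922
Split into d^4_{-3,-4}(β=0.1223) × two z-phases.
With c≡cos(β/2)=0.998130 and s≡sin(β/2)=0.061123, N=[1·5040·1·40320]^{1/2}=14255.272709
The bounds max(0,m−m')=0 and min(l+m,l−m')=0 give 1 term
  k=0: (−1)^1·14255.2727/(5040)·0.9981^7·0.0611^1 = -0.170633
d^4_{-3,-4}(0.1223) = -0.170633
|D^4_{-3,-4}|² = |d^4_{-3,-4}(β)|² = (-0.170633)² = 0.029116 (the z-rotation phases have unit modulus)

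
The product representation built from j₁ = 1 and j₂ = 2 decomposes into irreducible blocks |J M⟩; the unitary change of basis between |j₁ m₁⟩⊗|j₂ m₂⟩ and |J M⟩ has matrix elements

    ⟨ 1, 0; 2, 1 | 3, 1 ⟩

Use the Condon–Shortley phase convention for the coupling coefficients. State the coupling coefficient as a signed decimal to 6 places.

j₁+j₂−J=0  J+j₁−j₂=2  J−j₁+j₂=4  j₁+j₂+J+1=7
(j₁±m₁, j₂±m₂, J±M) = (1,1,3,1,4,2)
P² = 96/5
sum k=0..0:
  [0] +1/6 = 1/6
S = 1/6
C² = P²·S² = 8/15 ; C = +0.730297

+0.730297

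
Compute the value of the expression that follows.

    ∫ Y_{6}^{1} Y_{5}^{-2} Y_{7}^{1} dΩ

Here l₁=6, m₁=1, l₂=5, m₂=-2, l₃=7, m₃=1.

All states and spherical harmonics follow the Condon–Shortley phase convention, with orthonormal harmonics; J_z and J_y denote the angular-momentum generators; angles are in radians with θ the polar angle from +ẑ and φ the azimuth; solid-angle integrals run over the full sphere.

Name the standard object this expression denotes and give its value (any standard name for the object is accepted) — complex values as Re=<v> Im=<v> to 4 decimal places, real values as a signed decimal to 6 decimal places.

This is a Gaunt coefficient — the integral of a triple product of spherical harmonics over the sphere.
Checks pass: Σm=0; 18 even; l₃=7∈[1,11].
(2·6+1)(2·5+1)(2·7+1) = 2145
Δ: 4! 8! 6! / 19! → 1/174594420
sum: t=0:+1/4147200 t=1:−1/207360 t=2:+1/82944 t=3:−1/207360 t=4:+1/4147200 = 1/345600
3j²(6 5 7; 0 0 0) = Δ·Π!·Σ² = 420/46189  (sign -1)
sum: t=0:+1/622080 t=1:−1/165888 t=2:+1/345600 t=3:−1/6220800 = -7/4147200
3j²(6 5 7; 1 -2 1) = Δ·Π!·Σ² = 2401/277134  (sign -1)
combine: 4πI² = 2145·420/46189·2401/277134 = 2521050/14919047
take √, sign +1: I = 0.11596188

Gaunt coefficient, +0.115962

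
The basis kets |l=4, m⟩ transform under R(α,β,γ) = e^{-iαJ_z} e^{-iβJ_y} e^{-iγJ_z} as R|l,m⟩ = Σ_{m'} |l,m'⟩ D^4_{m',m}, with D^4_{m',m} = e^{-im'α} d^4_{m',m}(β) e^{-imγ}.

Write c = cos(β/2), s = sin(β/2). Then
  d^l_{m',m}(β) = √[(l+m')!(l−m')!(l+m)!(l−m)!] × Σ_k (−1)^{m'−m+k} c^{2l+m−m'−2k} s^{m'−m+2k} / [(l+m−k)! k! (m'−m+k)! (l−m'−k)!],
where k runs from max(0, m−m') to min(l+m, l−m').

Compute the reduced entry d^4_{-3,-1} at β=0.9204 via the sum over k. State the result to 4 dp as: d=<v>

d^4_{-3,-1}(β=0.9204) via the finite sum:
With c≡cos(β/2)=0.895964 and s≡sin(β/2)=0.444127, N=[1·5040·6·120]^{1/2}=1904.940944
k∈{2,3} keeps every argument non-negative
  k=2: (−1)^0·1904.9409/(240)·0.8960^6·0.4441^2 = +0.809893
  k=3: (−1)^1·1904.9409/(144)·0.8960^4·0.4441^4 = -0.331673
d^4_{-3,-1}(0.9204) = +0.809893 -0.331673 = +0.478220

d=0.4782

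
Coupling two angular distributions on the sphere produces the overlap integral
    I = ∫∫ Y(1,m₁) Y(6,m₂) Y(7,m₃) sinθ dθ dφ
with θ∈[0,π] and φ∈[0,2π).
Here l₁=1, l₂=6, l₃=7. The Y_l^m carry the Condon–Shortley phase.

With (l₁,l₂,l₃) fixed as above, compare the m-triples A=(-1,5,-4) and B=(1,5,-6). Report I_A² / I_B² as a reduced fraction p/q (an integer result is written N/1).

1/26

l's match ⇒ only the (l;m) 3-j factors differ between A and B.
A: triangle coeff Δ(1,6,7) = 1/1365; Σ_t [0,0]: t=0:+1/79833600 = 1/79833600; (3j)²=1/455 [(1 6 7; -1 5 -4)], sign=-1
B: triangle coeff Δ(1,6,7) = 1/1365; Σ_t [0,0]: t=0:+1/79833600 = 1/79833600; (3j)²=2/35 [(1 6 7; 1 5 -6)], sign=-1
I_A²/I_B² = (1/455)/(2/35) = 1/26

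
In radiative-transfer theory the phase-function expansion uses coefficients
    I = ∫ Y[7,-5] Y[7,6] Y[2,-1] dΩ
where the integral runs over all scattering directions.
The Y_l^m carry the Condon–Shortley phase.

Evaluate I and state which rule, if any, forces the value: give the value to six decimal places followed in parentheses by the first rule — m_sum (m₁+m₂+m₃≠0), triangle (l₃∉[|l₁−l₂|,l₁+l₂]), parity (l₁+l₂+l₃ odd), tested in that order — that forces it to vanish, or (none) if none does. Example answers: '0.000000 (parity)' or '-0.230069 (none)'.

0.196071 (none)

Checks pass: Σm=0; 16 even; l₃=2∈[0,14].
(2·7+1)(2·7+1)(2·2+1) = 1125
Δ: 12! 2! 2! / 17! → 1/185640
sum: t=5:−1/2419200 t=6:+1/518400 t=7:−1/2419200 = 1/907200
3j²(7 7 2; 0 0 0) = Δ·Π!·Σ² = 56/3315  (sign +1)
sum: t=11:−1/79833600 t=12:+1/958003200 = -1/87091200
3j²(7 7 2; -5 6 -1) = Δ·Π!·Σ² = 121/4760  (sign +1)
combine: 4πI² = 1125·56/3315·121/4760 = 1815/3757
take √, sign +1: I = 0.19607074
No selection rule forces the value: the integral is nonzero (none).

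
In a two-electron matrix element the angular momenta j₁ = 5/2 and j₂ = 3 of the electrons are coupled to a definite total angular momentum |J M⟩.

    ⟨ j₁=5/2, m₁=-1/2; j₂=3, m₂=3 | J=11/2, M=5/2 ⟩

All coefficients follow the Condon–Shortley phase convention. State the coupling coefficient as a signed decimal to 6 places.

√[12·0!5!6!/12! · 2!3!6!0!8!3!] = √(49766400/11)
  +(−1)^0/∏(0,0,3,6,2,0)! = 1/8640  (running 1/8640)
⟨..|..⟩ = √(49766400/11)·(1/8640) = +0.246183

+√(2/33) = +0.246183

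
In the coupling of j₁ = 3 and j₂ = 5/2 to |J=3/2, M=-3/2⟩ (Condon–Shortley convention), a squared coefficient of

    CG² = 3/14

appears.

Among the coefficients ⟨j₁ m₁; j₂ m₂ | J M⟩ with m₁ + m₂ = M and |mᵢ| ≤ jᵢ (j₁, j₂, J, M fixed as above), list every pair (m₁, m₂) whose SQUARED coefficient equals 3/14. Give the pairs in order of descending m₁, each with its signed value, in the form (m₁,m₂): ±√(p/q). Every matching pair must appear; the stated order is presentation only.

(-3,3/2): +√(3/14)

Admissible pairs with m₁+m₂ = M = -3/2: (-3,3/2), (-2,1/2), (-1,-1/2), (0,-3/2), (1,-5/2)
  (m₁,m₂)=(1,-5/2): CG² = 1/14, CG = +√(1/14)
  (m₁,m₂)=(0,-3/2): CG² = 6/35, CG = −√(6/35)
  (m₁,m₂)=(-1,-1/2): CG² = 9/35, CG = +√(9/35)
  (m₁,m₂)=(-2,1/2): CG² = 2/7, CG = −√(2/7)
  (m₁,m₂)=(-3,3/2): CG² = 3/14, CG = +√(3/14)   ← matches the target
Pairs with CG² = 3/14: (-3,3/2): +√(3/14)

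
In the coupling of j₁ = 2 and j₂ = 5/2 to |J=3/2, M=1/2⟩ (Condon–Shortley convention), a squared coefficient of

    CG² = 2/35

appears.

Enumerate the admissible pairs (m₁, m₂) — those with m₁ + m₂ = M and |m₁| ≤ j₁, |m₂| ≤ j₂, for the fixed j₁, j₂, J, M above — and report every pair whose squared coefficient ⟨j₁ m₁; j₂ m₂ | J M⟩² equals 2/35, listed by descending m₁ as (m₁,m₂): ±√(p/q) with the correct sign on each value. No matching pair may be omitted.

Admissible pairs with m₁+m₂ = M = 1/2: (-2,5/2), (-1,3/2), (0,1/2), (1,-1/2), (2,-3/2)
  (m₁,m₂)=(2,-3/2): CG² = 32/105, CG = +√(32/105)
  (m₁,m₂)=(1,-1/2): CG² = 5/21, CG = −√(5/21)
  (m₁,m₂)=(0,1/2): CG² = 2/35, CG = +√(2/35)   ← matches the target
  (m₁,m₂)=(-1,3/2): CG² = 2/105, CG = +√(2/105)
  (m₁,m₂)=(-2,5/2): CG² = 8/21, CG = −√(8/21)
Pairs with CG² = 2/35: (0,1/2): +√(2/35)

(0,1/2): +√(2/35)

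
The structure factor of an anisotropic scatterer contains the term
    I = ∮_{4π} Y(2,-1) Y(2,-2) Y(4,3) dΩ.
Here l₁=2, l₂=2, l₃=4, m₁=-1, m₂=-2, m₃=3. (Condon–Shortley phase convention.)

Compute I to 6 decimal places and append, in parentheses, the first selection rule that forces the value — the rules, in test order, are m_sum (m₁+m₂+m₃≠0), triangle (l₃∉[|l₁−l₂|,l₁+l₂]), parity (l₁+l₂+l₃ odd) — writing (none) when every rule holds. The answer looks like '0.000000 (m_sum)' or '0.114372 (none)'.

-0.238414 (none)

Checks pass: Σm=0; 8 even; l₃=4∈[0,4].
(2·2+1)(2·2+1)(2·4+1) = 225
Δ: 0! 4! 4! / 9! → 1/630
sum: t=0:+1/16 = 1/16
3j²(2 2 4; 0 0 0) = Δ·Π!·Σ² = 2/35  (sign +1)
sum: t=0:+1/144 = 1/144
3j²(2 2 4; -1 -2 3) = Δ·Π!·Σ² = 1/18  (sign -1)
combine: 4πI² = 225·2/35·1/18 = 5/7
take √, sign -1: I = -0.23841361
No selection rule forces the value: the integral is nonzero (none).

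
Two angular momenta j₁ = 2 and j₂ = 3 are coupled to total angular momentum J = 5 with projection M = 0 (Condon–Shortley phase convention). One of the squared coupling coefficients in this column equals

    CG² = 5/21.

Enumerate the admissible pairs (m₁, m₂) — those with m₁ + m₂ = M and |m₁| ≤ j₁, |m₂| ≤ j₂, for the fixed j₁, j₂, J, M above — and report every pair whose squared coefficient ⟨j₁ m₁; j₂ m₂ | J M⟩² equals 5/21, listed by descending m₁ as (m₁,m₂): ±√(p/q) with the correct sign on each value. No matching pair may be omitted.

Admissible pairs with m₁+m₂ = M = 0: (-2,2), (-1,1), (0,0), (1,-1), (2,-2)
  (m₁,m₂)=(2,-2): CG² = 1/42, CG = +√(1/42)
  (m₁,m₂)=(1,-1): CG² = 5/21, CG = +√(5/21)   ← matches the target
  (m₁,m₂)=(0,0): CG² = 10/21, CG = +√(10/21)
  (m₁,m₂)=(-1,1): CG² = 5/21, CG = +√(5/21)   ← matches the target
  (m₁,m₂)=(-2,2): CG² = 1/42, CG = +√(1/42)
Pairs with CG² = 5/21: (1,-1): +√(5/21); (-1,1): +√(5/21)

(1,-1): +√(5/21); (-1,1): +√(5/21)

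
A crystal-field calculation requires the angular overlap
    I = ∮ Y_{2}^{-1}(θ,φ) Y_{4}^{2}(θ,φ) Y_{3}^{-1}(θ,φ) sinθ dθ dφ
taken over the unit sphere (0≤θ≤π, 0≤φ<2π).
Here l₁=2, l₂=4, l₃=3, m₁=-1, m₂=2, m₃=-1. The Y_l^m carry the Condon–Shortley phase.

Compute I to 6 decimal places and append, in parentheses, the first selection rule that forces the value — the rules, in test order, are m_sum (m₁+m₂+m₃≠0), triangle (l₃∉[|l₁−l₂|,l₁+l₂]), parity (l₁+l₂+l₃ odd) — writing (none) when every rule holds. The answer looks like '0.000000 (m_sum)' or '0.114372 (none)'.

l₁+l₂+l₃=9 is odd: 3j(l;000)=0 ⇒ I=0

0.000000 (parity)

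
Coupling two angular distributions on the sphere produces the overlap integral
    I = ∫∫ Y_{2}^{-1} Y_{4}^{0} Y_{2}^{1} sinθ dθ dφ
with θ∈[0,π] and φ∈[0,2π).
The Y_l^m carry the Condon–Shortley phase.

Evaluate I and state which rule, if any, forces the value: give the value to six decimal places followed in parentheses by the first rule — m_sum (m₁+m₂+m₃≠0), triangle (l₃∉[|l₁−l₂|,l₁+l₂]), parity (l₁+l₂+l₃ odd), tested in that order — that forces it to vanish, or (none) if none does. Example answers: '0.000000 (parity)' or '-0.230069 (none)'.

0.161197 (none)

m-sum 0 ✓  L=8 even ✓  2≤2≤6 ✓
Π(2lᵢ+1) = 5×9×5 = 225
triangle coeff Δ(2,4,2) = 1/630
Σ_t [2,2]: t=2:+1/16 = 1/16
(3j)²=2/35 [(2 4 2; 0 0 0)], sign=+1
Σ_t [3,3]: t=3:−1/36 = -1/36
(3j)²=8/315 [(2 4 2; -1 0 1)], sign=+1
⇒ 4πI² = 16/49
I = (+1)√(16/49/(4π)) = 0.16119702
No selection rule forces the value: the integral is nonzero (none).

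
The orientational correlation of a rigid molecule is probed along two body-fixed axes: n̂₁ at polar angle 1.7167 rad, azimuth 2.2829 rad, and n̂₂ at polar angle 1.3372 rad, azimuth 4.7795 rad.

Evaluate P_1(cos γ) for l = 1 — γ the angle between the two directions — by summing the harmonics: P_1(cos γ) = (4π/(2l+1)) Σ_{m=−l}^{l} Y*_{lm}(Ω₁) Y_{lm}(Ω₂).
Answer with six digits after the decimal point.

-0.802794

Addition theorem: P_1(cos γ) = (4π/3) Σ_m Y*_{lm}(Ω₁) Y_{lm}(Ω₂), m = −1…1:
  term(m=-1) = (-0.091809, -0.069071)   from Y*(Ω₁)=(-0.223357, 0.258756), Y(Ω₂)=(0.022540, 0.335354)
  term(m=+0) = (-0.008034, -0.000000)   from Y*(Ω₁)=(-0.071036, -0.000000), Y(Ω₂)=(0.113101, 0.000000)
  term(m=+1) = (-0.091809, 0.069071)   from Y*(Ω₁)=(0.223357, 0.258756), Y(Ω₂)=(-0.022540, 0.335354)
Total Σ_m = (-0.191653, 0.000000). Multiply by 4.188790: (-0.802794, 0.000000). P_1(cos γ) = -0.802794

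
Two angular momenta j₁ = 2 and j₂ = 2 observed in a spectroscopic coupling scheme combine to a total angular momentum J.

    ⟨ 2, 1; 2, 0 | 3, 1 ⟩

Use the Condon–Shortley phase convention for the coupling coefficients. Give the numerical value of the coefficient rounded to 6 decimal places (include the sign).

+0.447214  (= +√(1/5))

triangle: 1!*3!*3!/8! = 36/40320
(j±m)!: 3!*1!*2!*2!*4!*2! = 1152
prefactor² = (2J+1)*Δ*N² = 36/5
  k=0: +1/(0!*1!*1!*2!*2!*1!) = 1/4
  k=1: −1/(1!*0!*0!*1!*3!*2!) = -1/12
Σ = 1/6  ⇒  CG² = 36/5*(1/6)² = 1/5
CG = +√(1/5) = +0.447214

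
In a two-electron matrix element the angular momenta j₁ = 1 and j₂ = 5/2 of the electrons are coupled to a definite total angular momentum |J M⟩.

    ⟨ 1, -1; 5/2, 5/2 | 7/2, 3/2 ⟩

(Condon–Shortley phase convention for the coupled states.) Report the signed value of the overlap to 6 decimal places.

+0.218218

triangle: 0!*2!*5!/8! = 240/40320
(j±m)!: 0!*2!*5!*0!*5!*2! = 57600
prefactor² = (2J+1)*Δ*N² = 19200/7
  k=0: +1/(0!*0!*2!*5!*0!*0!) = 1/240
Σ = 1/240  ⇒  CG² = 19200/7*(1/240)² = 1/21
CG = +√(1/21) = +0.218218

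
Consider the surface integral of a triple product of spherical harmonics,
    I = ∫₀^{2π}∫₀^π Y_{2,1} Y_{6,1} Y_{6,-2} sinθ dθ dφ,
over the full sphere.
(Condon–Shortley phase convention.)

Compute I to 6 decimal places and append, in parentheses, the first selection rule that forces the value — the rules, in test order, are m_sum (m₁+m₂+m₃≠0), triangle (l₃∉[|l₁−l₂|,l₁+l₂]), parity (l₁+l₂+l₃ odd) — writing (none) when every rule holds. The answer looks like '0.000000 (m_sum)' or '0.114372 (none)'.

0.088837 (none)

Rules hold: Σm=0, L=14 even, 4≤6≤8.
N = 5·13·13 = 845
Δ = 2!·2!·10!/15! = 1/90090
Racah Σ t=0..2: t=0:+1/69120 t=1:−1/14400 t=2:+1/69120 = -7/172800
⇒ 3j(2 6 6; 0 0 0)² = 14/715, sgn -1
Racah Σ t=0..1: t=0:+1/60480 t=1:−1/34560 = -1/80640
⇒ 3j(2 6 6; 1 1 -2)² = 6/1001, sgn -1
4πI² = N·(3j₀)²·(3jₘ)² = 12/121
I = +1·√(0.0991736/4π) = 0.08883682
No selection rule forces the value: the integral is nonzero (none).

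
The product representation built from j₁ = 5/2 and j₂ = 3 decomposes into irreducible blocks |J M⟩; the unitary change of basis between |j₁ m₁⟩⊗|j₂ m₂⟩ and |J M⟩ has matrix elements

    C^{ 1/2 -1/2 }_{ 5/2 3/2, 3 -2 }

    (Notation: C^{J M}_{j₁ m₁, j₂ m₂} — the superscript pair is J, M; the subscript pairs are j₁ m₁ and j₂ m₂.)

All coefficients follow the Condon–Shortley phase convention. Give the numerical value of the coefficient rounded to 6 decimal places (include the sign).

√[2·5!0!1!/7! · 4!1!1!5!0!1!] = √(960/7)
  +(−1)^1/∏(1,4,0,0,0,1)! = -1/24  (running -1/24)
⟨..|..⟩ = √(960/7)·(-1/24) = -0.487950

-0.487950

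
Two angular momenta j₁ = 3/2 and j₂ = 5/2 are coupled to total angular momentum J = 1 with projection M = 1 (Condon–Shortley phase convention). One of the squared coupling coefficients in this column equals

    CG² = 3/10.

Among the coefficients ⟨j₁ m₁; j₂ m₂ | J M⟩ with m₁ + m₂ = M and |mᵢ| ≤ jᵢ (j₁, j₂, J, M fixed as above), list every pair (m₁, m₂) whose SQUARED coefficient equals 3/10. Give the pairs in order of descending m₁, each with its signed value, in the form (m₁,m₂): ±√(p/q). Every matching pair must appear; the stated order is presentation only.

Admissible pairs with m₁+m₂ = M = 1: (-3/2,5/2), (-1/2,3/2), (1/2,1/2), (3/2,-1/2)
  (m₁,m₂)=(3/2,-1/2): CG² = 1/20, CG = +√(1/20)
  (m₁,m₂)=(1/2,1/2): CG² = 3/20, CG = −√(3/20)
  (m₁,m₂)=(-1/2,3/2): CG² = 3/10, CG = +√(3/10)   ← matches the target
  (m₁,m₂)=(-3/2,5/2): CG² = 1/2, CG = −√(1/2)
Pairs with CG² = 3/10: (-1/2,3/2): +√(3/10)

(-1/2,3/2): +√(3/10)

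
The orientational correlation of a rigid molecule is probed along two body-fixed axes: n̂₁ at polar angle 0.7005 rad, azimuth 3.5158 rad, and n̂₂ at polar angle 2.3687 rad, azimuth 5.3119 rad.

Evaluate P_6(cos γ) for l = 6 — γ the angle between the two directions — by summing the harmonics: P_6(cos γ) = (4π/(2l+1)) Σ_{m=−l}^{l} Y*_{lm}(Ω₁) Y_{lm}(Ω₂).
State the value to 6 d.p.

Expand P_6 via completeness: Σ_{m} conj(Y_{6,m}) at Ω₁ times Y_{6,m} at Ω₂ —
  term(m=-6) = (-0.000421, 0.001893)   from Y*(Ω₁)=(-0.021641, 0.027067), Y(Ω₂)=(0.050262, -0.024619)
  term(m=-5) = (0.025556, 0.012165)   from Y*(Ω₁)=(0.042109, -0.136012), Y(Ω₂)=(-0.028534, 0.196729)
  term(m=-4) = (0.081621, -0.103112)   from Y*(Ω₁)=(0.024715, 0.333523), Y(Ω₂)=(-0.289436, -0.266170)
  term(m=-3) = (-0.119803, -0.149395)   from Y*(Ω₁)=(-0.198211, -0.412249), Y(Ω₂)=(0.407836, -0.094519)
  term(m=-2) = (-0.015011, 0.007262)   from Y*(Ω₁)=(0.173830, 0.161426), Y(Ω₂)=(-0.025535, 0.065491)
  term(m=-1) = (0.020108, 0.087731)   from Y*(Ω₁)=(0.238289, 0.093579), Y(Ω₂)=(0.198374, 0.290267)
  term(m=+0) = (0.058488, 0.000000)   from Y*(Ω₁)=(-0.325210, -0.000000), Y(Ω₂)=(-0.179847, 0.000000)
  term(m=+1) = (0.020108, -0.087731)   from Y*(Ω₁)=(-0.238289, 0.093579), Y(Ω₂)=(-0.198374, 0.290267)
  term(m=+2) = (-0.015011, -0.007262)   from Y*(Ω₁)=(0.173830, -0.161426), Y(Ω₂)=(-0.025535, -0.065491)
  term(m=+3) = (-0.119803, 0.149395)   from Y*(Ω₁)=(0.198211, -0.412249), Y(Ω₂)=(-0.407836, -0.094519)
  term(m=+4) = (0.081621, 0.103112)   from Y*(Ω₁)=(0.024715, -0.333523), Y(Ω₂)=(-0.289436, 0.266170)
  term(m=+5) = (0.025556, -0.012165)   from Y*(Ω₁)=(-0.042109, -0.136012), Y(Ω₂)=(0.028534, 0.196729)
  term(m=+6) = (-0.000421, -0.001893)   from Y*(Ω₁)=(-0.021641, -0.027067), Y(Ω₂)=(0.050262, 0.024619)
Accumulated sum (0.042586, 0.000000); after 4π/(2l+1) scaling, (0.041165, 0.000000) ⇒ P_6 = 0.041165

0.041165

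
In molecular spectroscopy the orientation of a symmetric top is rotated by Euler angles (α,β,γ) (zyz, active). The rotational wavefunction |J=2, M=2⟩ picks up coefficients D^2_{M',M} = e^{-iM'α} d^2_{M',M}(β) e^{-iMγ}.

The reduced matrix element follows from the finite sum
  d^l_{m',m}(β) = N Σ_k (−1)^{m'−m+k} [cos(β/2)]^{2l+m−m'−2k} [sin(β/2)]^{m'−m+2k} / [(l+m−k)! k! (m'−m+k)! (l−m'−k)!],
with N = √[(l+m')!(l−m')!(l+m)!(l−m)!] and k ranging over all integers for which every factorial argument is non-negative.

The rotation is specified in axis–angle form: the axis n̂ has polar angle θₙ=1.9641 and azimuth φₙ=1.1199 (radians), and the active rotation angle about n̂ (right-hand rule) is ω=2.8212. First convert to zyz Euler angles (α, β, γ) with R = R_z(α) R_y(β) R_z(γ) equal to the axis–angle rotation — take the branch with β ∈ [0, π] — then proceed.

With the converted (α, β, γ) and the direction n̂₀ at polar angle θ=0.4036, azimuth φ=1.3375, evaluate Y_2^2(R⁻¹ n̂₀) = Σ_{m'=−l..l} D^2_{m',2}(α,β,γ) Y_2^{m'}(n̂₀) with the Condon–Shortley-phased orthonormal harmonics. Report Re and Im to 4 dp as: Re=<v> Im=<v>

Axis–angle → zyz. n̂ = (sinθₙcosφₙ, sinθₙsinφₙ, cosθₙ) = (+0.402500, +0.831336, -0.383242), ω = 2.8212.
R = I cosω + sinω [n̂]ₓ + (1−cosω) n̂n̂ᵀ gives
  R = [-0.633343, +0.772896, -0.038840; +0.531500, +0.397957, -0.747755; -0.562481, -0.494229, -0.662837]
β = atan2(√(R₁₃²+R₂₃²), R₃₃) = 2.295398; α = atan2(R₂₃, R₁₃) mod 2π = 4.660493; γ = atan2(R₃₂, −R₃₁) mod 2π = 5.562286
Need the full column D^2_{m',2} for m'=−2..2 at α=4.6605, β=2.2954, γ=5.5623.
cos(β/2)=0.410587, sin(β/2)=0.911822
d^2_{-2,2}: single k=4 term ⇒ +0.691257;  D = -0.159468-0.672612i
d^2_{-1,2}: single k=3 term ⇒ +0.622536;  D = +0.612378-0.112000i
d^2_{0,2}: single k=2 term ⇒ +0.343325;  D = +0.044165+0.340472i
d^2_{1,2}: single k=1 term ⇒ +0.126228;  D = -0.125853+0.009723i
d^2_{2,2}: single k=0 term ⇒ +0.028420;  D = -0.000716-0.028411i
Y_2^{m'}(θ=0.4036,φ=1.3375) and Σ D·Y over m':
  (-0.1595-0.6726i)·(-0.0532-0.0268i)  (+0.6124-0.1120i)·(+0.0645-0.2715i)  (+0.0442+0.3405i)·(+0.4848+0.0000i)  (-0.1259+0.0097i)·(-0.0645-0.2715i)  (-0.0007-0.0284i)·(-0.0532+0.0268i)
Y_2^2(R⁻¹ n̂) = +0.032528+0.066705i

Re=0.0325 Im=0.0667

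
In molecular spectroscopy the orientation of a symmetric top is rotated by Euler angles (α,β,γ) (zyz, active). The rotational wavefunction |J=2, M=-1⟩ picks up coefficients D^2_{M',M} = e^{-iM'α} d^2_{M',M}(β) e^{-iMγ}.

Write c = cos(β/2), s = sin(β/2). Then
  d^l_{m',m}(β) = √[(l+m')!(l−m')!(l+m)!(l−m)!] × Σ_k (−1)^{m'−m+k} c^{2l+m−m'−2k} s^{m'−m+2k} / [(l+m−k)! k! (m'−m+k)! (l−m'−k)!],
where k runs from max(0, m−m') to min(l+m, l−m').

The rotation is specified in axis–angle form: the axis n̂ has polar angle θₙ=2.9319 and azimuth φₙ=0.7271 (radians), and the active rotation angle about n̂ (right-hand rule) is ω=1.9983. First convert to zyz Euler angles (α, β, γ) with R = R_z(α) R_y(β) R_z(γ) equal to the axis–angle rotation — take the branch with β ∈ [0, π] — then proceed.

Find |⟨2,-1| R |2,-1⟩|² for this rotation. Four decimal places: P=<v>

P=0.7234

Axis–angle → zyz. n̂ = (sinθₙcosφₙ, sinθₙsinφₙ, cosθₙ) = (+0.155517, +0.138365, -0.978095), ω = 1.9983.
R = I cosω + sinω [n̂]ₓ + (1−cosω) n̂n̂ᵀ gives
  R = [-0.380388, +0.920509, -0.089263; -0.859630, -0.387518, -0.332964; -0.341088, -0.049922, +0.938705]
β = atan2(√(R₁₃²+R₂₃²), R₃₃) = 0.351942; α = atan2(R₂₃, R₁₃) mod 2π = 4.450462; γ = atan2(R₃₂, −R₃₁) mod 2π = 6.137855
Split into d^2_{-1,-1}(β=0.3519) × two z-phases.
c=cos(0.351942/2)=0.984557, s=sin(0.351942/2)=0.175064; N=√[1·6·1·6]=6.000000
The bounds max(0,m−m')=0 and min(l+m,l−m')=1 give 2 terms
  k=0: (−1)^0·6.0000/(6)·0.9846^4·0.1751^0 = +0.939644
  k=1: (−1)^1·6.0000/(2)·0.9846^2·0.1751^2 = -0.089125
d^2_{-1,-1}(0.3519) = +0.939644 -0.089125 = +0.850519
|D^2_{-1,-1}|² = |d^2_{-1,-1}(β)|² = (+0.850519)² = 0.723383 (the z-rotation phases have unit modulus)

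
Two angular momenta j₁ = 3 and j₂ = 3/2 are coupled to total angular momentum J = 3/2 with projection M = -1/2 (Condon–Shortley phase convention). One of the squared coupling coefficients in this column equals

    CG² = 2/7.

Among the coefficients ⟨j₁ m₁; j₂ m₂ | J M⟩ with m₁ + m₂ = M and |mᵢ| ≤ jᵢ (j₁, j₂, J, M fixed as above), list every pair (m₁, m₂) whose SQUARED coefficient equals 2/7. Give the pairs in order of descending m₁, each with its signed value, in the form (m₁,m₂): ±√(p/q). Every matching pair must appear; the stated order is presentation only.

(-2,3/2): −√(2/7)

Admissible pairs with m₁+m₂ = M = -1/2: (-2,3/2), (-1,1/2), (0,-1/2), (1,-3/2)
  (m₁,m₂)=(1,-3/2): CG² = 4/35, CG = +√(4/35)
  (m₁,m₂)=(0,-1/2): CG² = 9/35, CG = −√(9/35)
  (m₁,m₂)=(-1,1/2): CG² = 12/35, CG = +√(12/35)
  (m₁,m₂)=(-2,3/2): CG² = 2/7, CG = −√(2/7)   ← matches the target
Pairs with CG² = 2/7: (-2,3/2): −√(2/7)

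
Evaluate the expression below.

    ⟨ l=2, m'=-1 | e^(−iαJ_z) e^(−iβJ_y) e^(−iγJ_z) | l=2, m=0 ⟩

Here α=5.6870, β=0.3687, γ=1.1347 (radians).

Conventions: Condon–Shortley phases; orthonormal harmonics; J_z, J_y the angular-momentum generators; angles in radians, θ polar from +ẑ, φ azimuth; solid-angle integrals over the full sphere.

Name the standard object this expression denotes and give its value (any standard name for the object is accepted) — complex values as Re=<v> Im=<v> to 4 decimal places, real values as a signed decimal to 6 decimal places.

Wigner D-matrix element, Re=0.3407 Im=-0.2312

This is a Wigner D-matrix element — the rotation-matrix element ⟨l m'| R(α,β,γ) |l m⟩ in the angular-momentum basis.
D^2_{-1,0}(5.6870,0.3687,1.1347) = e^{-i·-1·5.6870}·d^2_{-1,0}(0.3687)·e^{-i·0·1.1347}. Compute d first:
c=cos(0.368700/2)=0.983056, s=sin(0.368700/2)=0.183308; N=√[1·6·2·2]=4.898979
k: max(0,(0)−(-1))=1 … min(2+(0),2−(-1))=2
  k=1: (−1)^0·4.8990/(2)·0.9831^3·0.1833^1 = +0.426570
  k=2: (−1)^1·4.8990/(2)·0.9831^1·0.1833^3 = -0.014832
d^2_{-1,0}(0.3687) = +0.426570 -0.014832 = +0.411738
D = (+0.827484-0.561490i)·(+0.411738)·(+1.000000+0.000000i) = +0.340707-0.231187i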